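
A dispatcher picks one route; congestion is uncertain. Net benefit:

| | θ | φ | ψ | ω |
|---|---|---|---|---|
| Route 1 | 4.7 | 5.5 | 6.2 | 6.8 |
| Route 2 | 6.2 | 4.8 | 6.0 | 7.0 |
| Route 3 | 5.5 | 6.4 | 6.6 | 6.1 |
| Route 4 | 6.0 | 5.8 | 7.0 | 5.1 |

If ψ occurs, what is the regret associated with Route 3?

Best payoff under ψ is 7.0.
Regret = 7.0 − 6.6 = 0.4.

0.4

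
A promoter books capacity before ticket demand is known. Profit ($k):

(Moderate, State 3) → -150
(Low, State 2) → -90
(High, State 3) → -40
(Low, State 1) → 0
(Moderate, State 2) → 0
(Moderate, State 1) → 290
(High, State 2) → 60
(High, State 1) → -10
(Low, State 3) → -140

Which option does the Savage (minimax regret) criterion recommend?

Column bests: State 1=290, State 2=60, State 3=-40.
Low regrets: 290, 150, 100 → max 290
Moderate regrets: 0, 60, 110 → max 110
High regrets: 300, 0, 0 → max 300
Smallest max regret = 110 → Moderate.

Moderate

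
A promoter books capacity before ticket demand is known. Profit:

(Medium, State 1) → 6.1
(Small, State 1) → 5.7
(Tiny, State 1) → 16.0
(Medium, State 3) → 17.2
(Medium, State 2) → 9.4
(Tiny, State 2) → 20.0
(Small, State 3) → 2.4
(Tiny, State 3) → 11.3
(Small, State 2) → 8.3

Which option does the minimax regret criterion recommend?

Column bests: State 1=16.0, State 2=20.0, State 3=17.2.
Tiny regrets: 0.0, 0.0, 5.9 → max 5.9
Small regrets: 10.3, 11.7, 14.8 → max 14.8
Medium regrets: 9.9, 10.6, 0.0 → max 10.6
Smallest max regret = 5.9 → Tiny.

Tiny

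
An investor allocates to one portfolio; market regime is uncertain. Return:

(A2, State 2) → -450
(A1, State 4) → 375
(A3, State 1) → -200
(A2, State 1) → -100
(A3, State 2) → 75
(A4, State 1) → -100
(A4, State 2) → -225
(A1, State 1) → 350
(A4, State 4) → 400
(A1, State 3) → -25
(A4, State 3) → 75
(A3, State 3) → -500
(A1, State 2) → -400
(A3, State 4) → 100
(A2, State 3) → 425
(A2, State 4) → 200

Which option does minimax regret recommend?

Column bests: State 1=350, State 2=75, State 3=425, State 4=400.
A1 regrets: 0, 475, 450, 25 → max 475
A2 regrets: 450, 525, 0, 200 → max 525
A3 regrets: 550, 0, 925, 300 → max 925
A4 regrets: 450, 300, 350, 0 → max 450
Smallest max regret = 450 → A4.

A4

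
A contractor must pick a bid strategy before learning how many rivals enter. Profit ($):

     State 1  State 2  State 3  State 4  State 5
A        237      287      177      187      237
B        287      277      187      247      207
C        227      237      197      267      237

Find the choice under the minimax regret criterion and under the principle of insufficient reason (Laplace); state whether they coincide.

Column bests: State 1=287, State 2=287, State 3=197, State 4=267, State 5=237.
A regrets: 50, 0, 20, 80, 0 → max 80
B regrets: 0, 10, 10, 20, 30 → max 30
C regrets: 60, 50, 0, 0, 0 → max 60
Smallest max regret = 30 → B.
Row averages: A=225, B=241, C=233
Highest average = 241 → B.

minimax regret → B; laplace → B (agree)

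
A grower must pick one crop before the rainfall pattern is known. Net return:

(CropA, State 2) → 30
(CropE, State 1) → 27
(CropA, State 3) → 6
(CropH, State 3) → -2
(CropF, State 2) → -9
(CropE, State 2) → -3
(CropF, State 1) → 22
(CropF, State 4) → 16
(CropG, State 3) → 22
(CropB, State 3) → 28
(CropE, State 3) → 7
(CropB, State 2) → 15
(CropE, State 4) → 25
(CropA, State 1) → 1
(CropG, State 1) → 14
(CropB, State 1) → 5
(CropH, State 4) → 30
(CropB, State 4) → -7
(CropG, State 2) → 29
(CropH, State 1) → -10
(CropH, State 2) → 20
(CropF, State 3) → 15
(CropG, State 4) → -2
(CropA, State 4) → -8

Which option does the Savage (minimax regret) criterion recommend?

Column bests: State 1=27, State 2=30, State 3=28, State 4=30.
CropA regrets: 26, 0, 22, 38 → max 38
CropF regrets: 5, 39, 13, 14 → max 39
CropH regrets: 37, 10, 30, 0 → max 37
CropE regrets: 0, 33, 21, 5 → max 33
CropB regrets: 22, 15, 0, 37 → max 37
CropG regrets: 13, 1, 6, 32 → max 32
Smallest max regret = 32 → CropG.

CropG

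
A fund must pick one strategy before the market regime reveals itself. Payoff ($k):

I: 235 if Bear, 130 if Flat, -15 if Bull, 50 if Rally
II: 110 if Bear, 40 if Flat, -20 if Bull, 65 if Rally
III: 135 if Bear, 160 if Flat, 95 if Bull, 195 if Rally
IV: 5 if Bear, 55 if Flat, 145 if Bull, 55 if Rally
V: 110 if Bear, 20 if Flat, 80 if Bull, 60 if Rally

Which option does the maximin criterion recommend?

Row minima: I=-15, II=-20, III=95, IV=5, V=20
Best worst-case = 95 → III.

III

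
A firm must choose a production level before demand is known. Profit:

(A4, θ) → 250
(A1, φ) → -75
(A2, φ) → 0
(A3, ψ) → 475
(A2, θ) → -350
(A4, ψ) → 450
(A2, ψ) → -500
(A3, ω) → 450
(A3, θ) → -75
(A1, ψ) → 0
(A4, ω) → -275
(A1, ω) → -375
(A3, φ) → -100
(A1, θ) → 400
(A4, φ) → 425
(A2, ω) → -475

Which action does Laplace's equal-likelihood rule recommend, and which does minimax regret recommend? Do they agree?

Row averages: A1=-12.5, A2=-331.25, A3=187.5, A4=212.5
Highest average = 212.5 → A4.
Column bests: θ=400, φ=425, ψ=475, ω=450.
A1 regrets: 0, 500, 475, 825 → max 825
A2 regrets: 750, 425, 975, 925 → max 975
A3 regrets: 475, 525, 0, 0 → max 525
A4 regrets: 150, 0, 25, 725 → max 725
Smallest max regret = 525 → A3.

laplace → A4; minimax regret → A3 (disagree)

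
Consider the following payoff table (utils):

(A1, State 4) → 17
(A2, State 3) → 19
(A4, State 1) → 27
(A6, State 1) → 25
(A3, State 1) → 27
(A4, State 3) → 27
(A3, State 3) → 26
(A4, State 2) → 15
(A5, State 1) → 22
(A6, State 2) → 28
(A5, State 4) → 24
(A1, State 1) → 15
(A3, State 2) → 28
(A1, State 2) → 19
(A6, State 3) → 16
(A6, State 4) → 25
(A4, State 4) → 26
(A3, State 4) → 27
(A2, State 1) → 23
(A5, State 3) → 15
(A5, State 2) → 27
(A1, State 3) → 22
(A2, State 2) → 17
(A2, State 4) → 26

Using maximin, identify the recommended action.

A3

Row minima: A1=15, A2=17, A3=26, A4=15, A5=15, A6=16
Best worst-case = 26 → A3.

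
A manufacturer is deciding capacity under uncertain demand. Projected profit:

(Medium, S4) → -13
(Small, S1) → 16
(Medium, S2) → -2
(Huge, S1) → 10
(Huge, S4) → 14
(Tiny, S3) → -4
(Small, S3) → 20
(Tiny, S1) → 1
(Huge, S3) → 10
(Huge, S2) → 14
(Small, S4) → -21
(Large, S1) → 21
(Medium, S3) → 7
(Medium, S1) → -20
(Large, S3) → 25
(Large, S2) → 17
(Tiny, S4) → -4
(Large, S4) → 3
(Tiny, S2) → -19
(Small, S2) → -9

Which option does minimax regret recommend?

Column bests: S1=21, S2=17, S3=25, S4=14.
Tiny regrets: 20, 36, 29, 18 → max 36
Small regrets: 5, 26, 5, 35 → max 35
Medium regrets: 41, 19, 18, 27 → max 41
Large regrets: 0, 0, 0, 11 → max 11
Huge regrets: 11, 3, 15, 0 → max 15
Smallest max regret = 11 → Large.

Large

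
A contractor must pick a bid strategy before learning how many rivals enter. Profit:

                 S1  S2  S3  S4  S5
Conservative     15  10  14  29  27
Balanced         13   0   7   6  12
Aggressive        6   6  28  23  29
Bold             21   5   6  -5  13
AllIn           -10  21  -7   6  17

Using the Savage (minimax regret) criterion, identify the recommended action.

Conservative

Column bests: S1=21, S2=21, S3=28, S4=29, S5=29.
Conservative regrets: 6, 11, 14, 0, 2 → max 14
Balanced regrets: 8, 21, 21, 23, 17 → max 23
Aggressive regrets: 15, 15, 0, 6, 0 → max 15
Bold regrets: 0, 16, 22, 34, 16 → max 34
AllIn regrets: 31, 0, 35, 23, 12 → max 35
Smallest max regret = 14 → Conservative.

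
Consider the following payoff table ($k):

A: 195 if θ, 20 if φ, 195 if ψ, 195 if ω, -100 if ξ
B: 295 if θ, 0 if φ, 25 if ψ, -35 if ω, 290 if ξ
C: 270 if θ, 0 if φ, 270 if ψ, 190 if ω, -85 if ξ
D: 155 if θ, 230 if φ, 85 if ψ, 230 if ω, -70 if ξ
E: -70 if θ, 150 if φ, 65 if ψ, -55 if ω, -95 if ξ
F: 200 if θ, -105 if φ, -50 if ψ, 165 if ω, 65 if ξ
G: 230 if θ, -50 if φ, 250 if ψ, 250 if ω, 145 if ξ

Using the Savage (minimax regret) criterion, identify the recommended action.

Column bests: θ=295, φ=230, ψ=270, ω=250, ξ=290.
A regrets: 100, 210, 75, 55, 390 → max 390
B regrets: 0, 230, 245, 285, 0 → max 285
C regrets: 25, 230, 0, 60, 375 → max 375
D regrets: 140, 0, 185, 20, 360 → max 360
E regrets: 365, 80, 205, 305, 385 → max 385
F regrets: 95, 335, 320, 85, 225 → max 335
G regrets: 65, 280, 20, 0, 145 → max 280
Smallest max regret = 280 → G.

G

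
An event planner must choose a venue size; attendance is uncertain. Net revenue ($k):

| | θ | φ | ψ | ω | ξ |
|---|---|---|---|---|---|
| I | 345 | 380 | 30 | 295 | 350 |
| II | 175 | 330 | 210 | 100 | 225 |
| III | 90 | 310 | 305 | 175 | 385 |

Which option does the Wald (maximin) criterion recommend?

II

Row minima: I=30, II=100, III=90
Best worst-case = 100 → II.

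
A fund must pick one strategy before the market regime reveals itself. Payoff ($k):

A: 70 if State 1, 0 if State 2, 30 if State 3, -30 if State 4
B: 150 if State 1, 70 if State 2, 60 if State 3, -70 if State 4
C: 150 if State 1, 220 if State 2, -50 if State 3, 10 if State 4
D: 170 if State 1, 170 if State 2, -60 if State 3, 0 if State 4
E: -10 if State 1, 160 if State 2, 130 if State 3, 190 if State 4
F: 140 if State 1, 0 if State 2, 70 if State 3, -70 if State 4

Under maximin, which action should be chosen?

E

Row minima: A=-30, B=-70, C=-50, D=-60, E=-10, F=-70
Best worst-case = -10 → E.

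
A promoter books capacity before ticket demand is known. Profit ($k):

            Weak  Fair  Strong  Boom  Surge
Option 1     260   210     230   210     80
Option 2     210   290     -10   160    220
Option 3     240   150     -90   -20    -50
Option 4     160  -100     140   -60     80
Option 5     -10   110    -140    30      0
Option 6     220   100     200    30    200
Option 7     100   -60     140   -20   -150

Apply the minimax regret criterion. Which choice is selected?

Option 1

Column bests: Weak=260, Fair=290, Strong=230, Boom=210, Surge=220.
Option 1 regrets: 0, 80, 0, 0, 140 → max 140
Option 2 regrets: 50, 0, 240, 50, 0 → max 240
Option 3 regrets: 20, 140, 320, 230, 270 → max 320
Option 4 regrets: 100, 390, 90, 270, 140 → max 390
Option 5 regrets: 270, 180, 370, 180, 220 → max 370
Option 6 regrets: 40, 190, 30, 180, 20 → max 190
Option 7 regrets: 160, 350, 90, 230, 370 → max 370
Smallest max regret = 140 → Option 1.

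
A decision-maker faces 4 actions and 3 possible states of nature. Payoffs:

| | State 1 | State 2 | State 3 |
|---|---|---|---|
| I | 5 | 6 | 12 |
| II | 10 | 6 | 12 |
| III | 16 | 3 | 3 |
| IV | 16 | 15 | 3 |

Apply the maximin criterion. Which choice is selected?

II

Row minima: I=5, II=6, III=3, IV=3
Best worst-case = 6 → II.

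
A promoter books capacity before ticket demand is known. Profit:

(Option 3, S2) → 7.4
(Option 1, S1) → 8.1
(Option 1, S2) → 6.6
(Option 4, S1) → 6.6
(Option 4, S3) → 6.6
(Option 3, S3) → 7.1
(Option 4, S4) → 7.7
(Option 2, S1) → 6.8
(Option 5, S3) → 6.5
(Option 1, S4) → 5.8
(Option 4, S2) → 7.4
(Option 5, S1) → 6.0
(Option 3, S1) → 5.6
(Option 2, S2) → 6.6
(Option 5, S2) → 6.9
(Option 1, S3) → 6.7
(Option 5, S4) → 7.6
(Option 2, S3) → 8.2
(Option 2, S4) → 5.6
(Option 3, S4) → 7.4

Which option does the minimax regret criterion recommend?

Option 4

Column bests: S1=8.1, S2=7.4, S3=8.2, S4=7.7.
Option 1 regrets: 0.0, 0.8, 1.5, 1.9 → max 1.9
Option 2 regrets: 1.3, 0.8, 0.0, 2.1 → max 2.1
Option 3 regrets: 2.5, 0.0, 1.1, 0.3 → max 2.5
Option 4 regrets: 1.5, 0.0, 1.6, 0.0 → max 1.6
Option 5 regrets: 2.1, 0.5, 1.7, 0.1 → max 2.1
Smallest max regret = 1.6 → Option 4.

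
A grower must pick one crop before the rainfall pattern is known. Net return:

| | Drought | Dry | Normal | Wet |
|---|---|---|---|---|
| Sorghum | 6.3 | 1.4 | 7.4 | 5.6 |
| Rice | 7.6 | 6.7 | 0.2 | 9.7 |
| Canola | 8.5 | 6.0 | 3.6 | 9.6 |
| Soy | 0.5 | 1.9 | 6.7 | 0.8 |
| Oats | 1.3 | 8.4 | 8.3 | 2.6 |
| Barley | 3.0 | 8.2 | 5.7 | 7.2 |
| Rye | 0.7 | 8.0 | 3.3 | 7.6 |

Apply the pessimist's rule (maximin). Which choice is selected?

Row minima: Sorghum=1.4, Rice=0.2, Canola=3.6, Soy=0.5, Oats=1.3, Barley=3.0, Rye=0.7
Best worst-case = 3.6 → Canola.

Canola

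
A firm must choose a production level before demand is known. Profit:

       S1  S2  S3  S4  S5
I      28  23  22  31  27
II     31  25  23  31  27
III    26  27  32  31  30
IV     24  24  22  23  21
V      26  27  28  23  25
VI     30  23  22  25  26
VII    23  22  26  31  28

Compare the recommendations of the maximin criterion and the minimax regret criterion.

maximin → III; minimax regret → III (agree)

Row minima: I=22, II=23, III=26, IV=21, V=23, VI=22, VII=22
Best worst-case = 26 → III.
Column bests: S1=31, S2=27, S3=32, S4=31, S5=30.
I regrets: 3, 4, 10, 0, 3 → max 10
II regrets: 0, 2, 9, 0, 3 → max 9
III regrets: 5, 0, 0, 0, 0 → max 5
IV regrets: 7, 3, 10, 8, 9 → max 10
V regrets: 5, 0, 4, 8, 5 → max 8
VI regrets: 1, 4, 10, 6, 4 → max 10
VII regrets: 8, 5, 6, 0, 2 → max 8
Smallest max regret = 5 → III.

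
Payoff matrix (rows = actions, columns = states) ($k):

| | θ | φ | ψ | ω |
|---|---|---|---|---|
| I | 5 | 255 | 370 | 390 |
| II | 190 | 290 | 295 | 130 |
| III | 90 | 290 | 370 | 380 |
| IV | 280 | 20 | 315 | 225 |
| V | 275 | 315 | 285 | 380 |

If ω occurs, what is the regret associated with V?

Best payoff under ω is 390.
Regret = 390 − 380 = 10.

10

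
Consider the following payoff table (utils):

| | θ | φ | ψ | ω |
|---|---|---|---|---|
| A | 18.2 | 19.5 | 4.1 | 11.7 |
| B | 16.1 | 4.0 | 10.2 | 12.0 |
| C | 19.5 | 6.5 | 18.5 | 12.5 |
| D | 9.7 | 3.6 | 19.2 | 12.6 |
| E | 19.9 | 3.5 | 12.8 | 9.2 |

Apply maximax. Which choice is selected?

Row maxima: A=19.5, B=16.1, C=19.5, D=19.2, E=19.9
Best best-case = 19.9 → E.

E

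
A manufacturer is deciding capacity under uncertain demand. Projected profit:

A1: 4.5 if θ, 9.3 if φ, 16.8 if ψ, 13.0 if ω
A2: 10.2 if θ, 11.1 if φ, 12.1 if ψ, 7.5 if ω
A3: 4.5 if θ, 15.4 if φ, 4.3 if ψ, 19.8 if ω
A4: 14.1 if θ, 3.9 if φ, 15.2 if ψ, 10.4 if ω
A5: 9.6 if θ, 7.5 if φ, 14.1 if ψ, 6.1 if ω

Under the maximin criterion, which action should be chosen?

Row minima: A1=4.5, A2=7.5, A3=4.3, A4=3.9, A5=6.1
Best worst-case = 7.5 → A2.

A2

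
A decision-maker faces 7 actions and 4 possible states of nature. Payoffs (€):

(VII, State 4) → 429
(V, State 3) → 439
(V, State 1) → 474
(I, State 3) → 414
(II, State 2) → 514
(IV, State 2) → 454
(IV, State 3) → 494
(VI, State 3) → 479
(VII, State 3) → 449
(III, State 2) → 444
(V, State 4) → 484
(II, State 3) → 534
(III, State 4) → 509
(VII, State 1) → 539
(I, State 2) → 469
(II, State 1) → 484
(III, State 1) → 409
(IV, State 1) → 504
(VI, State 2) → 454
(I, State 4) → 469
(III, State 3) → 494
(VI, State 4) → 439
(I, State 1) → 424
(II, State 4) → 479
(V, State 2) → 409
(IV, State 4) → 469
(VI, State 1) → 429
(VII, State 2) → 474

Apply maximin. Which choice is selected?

II

Row minima: I=414, II=479, III=409, IV=454, V=409, VI=429, VII=429
Best worst-case = 479 → II.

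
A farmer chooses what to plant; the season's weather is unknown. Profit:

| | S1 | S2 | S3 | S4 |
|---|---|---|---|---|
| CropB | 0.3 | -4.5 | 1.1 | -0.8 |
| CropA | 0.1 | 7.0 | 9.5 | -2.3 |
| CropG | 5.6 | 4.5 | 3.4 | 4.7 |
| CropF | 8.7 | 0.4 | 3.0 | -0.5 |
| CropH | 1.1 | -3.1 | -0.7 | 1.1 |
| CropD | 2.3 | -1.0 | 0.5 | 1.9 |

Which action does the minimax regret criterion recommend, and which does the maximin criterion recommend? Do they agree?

Column bests: S1=8.7, S2=7.0, S3=9.5, S4=4.7.
CropB regrets: 8.4, 11.5, 8.4, 5.5 → max 11.5
CropA regrets: 8.6, 0.0, 0.0, 7.0 → max 8.6
CropG regrets: 3.1, 2.5, 6.1, 0.0 → max 6.1
CropF regrets: 0.0, 6.6, 6.5, 5.2 → max 6.6
CropH regrets: 7.6, 10.1, 10.2, 3.6 → max 10.2
CropD regrets: 6.4, 8.0, 9.0, 2.8 → max 9.0
Smallest max regret = 6.1 → CropG.
Row minima: CropB=-4.5, CropA=-2.3, CropG=3.4, CropF=-0.5, CropH=-3.1, CropD=-1.0
Best worst-case = 3.4 → CropG.

minimax regret → CropG; maximin → CropG (agree)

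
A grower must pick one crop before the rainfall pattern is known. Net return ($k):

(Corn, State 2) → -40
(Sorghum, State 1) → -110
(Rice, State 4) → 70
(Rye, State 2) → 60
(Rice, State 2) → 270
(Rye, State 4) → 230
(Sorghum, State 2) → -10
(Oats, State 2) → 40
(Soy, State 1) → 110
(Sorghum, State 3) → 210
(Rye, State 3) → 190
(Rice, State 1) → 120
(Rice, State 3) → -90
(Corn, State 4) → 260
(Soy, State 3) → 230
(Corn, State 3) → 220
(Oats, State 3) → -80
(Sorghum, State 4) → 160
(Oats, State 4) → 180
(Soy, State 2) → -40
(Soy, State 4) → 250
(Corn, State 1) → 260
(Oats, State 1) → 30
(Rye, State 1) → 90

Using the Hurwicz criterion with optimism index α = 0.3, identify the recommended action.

Rye: 0.3·230 + 0.7·60 = 111
Sorghum: 0.3·210 + 0.7·(-110) = -14
Corn: 0.3·260 + 0.7·(-40) = 50
Rice: 0.3·270 + 0.7·(-90) = 18
Oats: 0.3·180 + 0.7·(-80) = -2
Soy: 0.3·250 + 0.7·(-40) = 47
Highest Hurwicz score = 111 → Rye.

Rye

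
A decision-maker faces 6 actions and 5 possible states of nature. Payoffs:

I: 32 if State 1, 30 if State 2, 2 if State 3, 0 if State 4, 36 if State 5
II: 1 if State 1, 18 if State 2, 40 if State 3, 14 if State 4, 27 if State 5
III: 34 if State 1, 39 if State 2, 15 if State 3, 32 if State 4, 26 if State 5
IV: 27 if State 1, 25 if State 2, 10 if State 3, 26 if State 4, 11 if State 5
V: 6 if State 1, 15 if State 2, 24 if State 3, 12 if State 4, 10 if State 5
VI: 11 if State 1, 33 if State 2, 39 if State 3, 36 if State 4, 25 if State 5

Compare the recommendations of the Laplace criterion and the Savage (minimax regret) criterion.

Row averages: I=20, II=20, III=29.2, IV=19.8, V=13.4, VI=28.8
Highest average = 29.2 → III.
Column bests: State 1=34, State 2=39, State 3=40, State 4=36, State 5=36.
I regrets: 2, 9, 38, 36, 0 → max 38
II regrets: 33, 21, 0, 22, 9 → max 33
III regrets: 0, 0, 25, 4, 10 → max 25
IV regrets: 7, 14, 30, 10, 25 → max 30
V regrets: 28, 24, 16, 24, 26 → max 28
VI regrets: 23, 6, 1, 0, 11 → max 23
Smallest max regret = 23 → VI.

laplace → III; minimax regret → VI (disagree)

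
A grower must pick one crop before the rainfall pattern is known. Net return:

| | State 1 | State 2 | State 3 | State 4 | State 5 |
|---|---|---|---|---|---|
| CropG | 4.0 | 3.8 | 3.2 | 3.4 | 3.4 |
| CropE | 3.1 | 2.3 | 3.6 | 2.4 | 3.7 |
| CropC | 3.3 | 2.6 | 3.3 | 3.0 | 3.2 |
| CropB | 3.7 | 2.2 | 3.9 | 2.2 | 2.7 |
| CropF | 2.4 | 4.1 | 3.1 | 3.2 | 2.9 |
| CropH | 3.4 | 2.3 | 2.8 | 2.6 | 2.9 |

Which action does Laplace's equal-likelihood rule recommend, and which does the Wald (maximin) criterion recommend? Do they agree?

laplace → CropG; maximin → CropG (agree)

Row averages: CropG=3.56, CropE=3.02, CropC=3.08, CropB=2.94, CropF=3.14, CropH=2.8
Highest average = 3.56 → CropG.
Row minima: CropG=3.2, CropE=2.3, CropC=2.6, CropB=2.2, CropF=2.4, CropH=2.3
Best worst-case = 3.2 → CropG.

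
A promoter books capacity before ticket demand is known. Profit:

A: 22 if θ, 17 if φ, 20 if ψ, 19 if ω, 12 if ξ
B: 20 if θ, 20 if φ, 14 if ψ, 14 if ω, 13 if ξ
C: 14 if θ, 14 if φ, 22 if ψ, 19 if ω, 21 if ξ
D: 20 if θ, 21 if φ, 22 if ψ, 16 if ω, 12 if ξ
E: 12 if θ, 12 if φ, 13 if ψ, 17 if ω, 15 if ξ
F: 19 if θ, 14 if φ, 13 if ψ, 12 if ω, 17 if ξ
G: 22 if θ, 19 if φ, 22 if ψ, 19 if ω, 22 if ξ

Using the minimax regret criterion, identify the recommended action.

G

Column bests: θ=22, φ=21, ψ=22, ω=19, ξ=22.
A regrets: 0, 4, 2, 0, 10 → max 10
B regrets: 2, 1, 8, 5, 9 → max 9
C regrets: 8, 7, 0, 0, 1 → max 8
D regrets: 2, 0, 0, 3, 10 → max 10
E regrets: 10, 9, 9, 2, 7 → max 10
F regrets: 3, 7, 9, 7, 5 → max 9
G regrets: 0, 2, 0, 0, 0 → max 2
Smallest max regret = 2 → G.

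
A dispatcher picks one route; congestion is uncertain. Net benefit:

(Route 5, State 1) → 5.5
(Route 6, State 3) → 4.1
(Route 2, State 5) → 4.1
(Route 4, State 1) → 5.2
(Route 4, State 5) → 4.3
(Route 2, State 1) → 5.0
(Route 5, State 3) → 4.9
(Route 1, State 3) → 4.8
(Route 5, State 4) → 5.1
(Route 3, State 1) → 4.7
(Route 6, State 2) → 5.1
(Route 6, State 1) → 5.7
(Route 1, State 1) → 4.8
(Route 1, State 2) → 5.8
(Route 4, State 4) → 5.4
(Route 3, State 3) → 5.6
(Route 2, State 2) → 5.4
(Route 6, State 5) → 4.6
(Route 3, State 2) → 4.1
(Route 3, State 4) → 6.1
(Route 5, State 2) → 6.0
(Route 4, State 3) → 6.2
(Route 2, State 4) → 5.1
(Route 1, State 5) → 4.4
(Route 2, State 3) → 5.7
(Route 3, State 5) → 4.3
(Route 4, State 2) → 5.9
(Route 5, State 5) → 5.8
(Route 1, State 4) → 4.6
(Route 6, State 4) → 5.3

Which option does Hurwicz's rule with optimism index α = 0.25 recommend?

Route 1: 0.25·5.8 + 0.75·4.4 = 4.75
Route 2: 0.25·5.7 + 0.75·4.1 = 4.5
Route 3: 0.25·6.1 + 0.75·4.1 = 4.6
Route 4: 0.25·6.2 + 0.75·4.3 = 4.775
Route 5: 0.25·6.0 + 0.75·4.9 = 5.175
Route 6: 0.25·5.7 + 0.75·4.1 = 4.5
Highest Hurwicz score = 5.175 → Route 5.

Route 5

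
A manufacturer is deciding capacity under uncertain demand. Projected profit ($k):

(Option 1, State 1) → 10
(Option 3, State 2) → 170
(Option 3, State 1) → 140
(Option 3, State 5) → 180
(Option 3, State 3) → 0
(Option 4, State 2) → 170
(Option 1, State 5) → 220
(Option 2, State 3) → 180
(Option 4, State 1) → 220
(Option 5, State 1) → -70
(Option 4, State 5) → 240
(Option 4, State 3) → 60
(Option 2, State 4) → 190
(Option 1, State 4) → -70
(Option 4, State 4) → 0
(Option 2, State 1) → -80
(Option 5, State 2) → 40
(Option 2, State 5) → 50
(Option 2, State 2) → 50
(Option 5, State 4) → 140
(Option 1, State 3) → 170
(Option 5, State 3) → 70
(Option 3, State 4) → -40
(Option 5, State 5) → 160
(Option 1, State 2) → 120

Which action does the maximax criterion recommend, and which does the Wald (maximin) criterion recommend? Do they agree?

maximax → Option 4; maximin → Option 4 (agree)

Row maxima: Option 1=220, Option 2=190, Option 3=180, Option 4=240, Option 5=160
Best best-case = 240 → Option 4.
Row minima: Option 1=-70, Option 2=-80, Option 3=-40, Option 4=0, Option 5=-70
Best worst-case = 0 → Option 4.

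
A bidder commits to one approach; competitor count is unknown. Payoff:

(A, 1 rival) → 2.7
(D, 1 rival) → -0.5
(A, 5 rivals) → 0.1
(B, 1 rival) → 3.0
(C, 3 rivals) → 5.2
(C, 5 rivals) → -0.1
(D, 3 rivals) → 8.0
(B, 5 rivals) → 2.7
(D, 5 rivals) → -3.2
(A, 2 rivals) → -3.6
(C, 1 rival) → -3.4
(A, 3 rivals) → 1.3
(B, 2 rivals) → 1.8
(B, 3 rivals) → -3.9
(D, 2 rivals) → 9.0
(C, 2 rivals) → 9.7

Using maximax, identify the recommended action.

C

Row maxima: A=2.7, B=3.0, C=9.7, D=9.0
Best best-case = 9.7 → C.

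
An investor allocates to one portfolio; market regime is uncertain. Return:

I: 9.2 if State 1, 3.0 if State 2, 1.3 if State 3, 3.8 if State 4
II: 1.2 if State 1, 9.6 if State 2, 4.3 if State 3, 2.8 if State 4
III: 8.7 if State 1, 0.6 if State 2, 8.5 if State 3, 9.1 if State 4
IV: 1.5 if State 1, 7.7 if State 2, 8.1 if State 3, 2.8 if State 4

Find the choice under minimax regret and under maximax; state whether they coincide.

minimax regret → I; maximax → II (disagree)

Column bests: State 1=9.2, State 2=9.6, State 3=8.5, State 4=9.1.
I regrets: 0.0, 6.6, 7.2, 5.3 → max 7.2
II regrets: 8.0, 0.0, 4.2, 6.3 → max 8.0
III regrets: 0.5, 9.0, 0.0, 0.0 → max 9.0
IV regrets: 7.7, 1.9, 0.4, 6.3 → max 7.7
Smallest max regret = 7.2 → I.
Row maxima: I=9.2, II=9.6, III=9.1, IV=8.1
Best best-case = 9.6 → II.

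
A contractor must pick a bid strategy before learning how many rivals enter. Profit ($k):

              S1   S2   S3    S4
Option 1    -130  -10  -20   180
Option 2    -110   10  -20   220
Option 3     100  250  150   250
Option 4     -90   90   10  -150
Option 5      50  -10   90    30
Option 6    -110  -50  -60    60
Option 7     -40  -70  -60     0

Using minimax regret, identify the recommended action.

Column bests: S1=100, S2=250, S3=150, S4=250.
Option 1 regrets: 230, 260, 170, 70 → max 260
Option 2 regrets: 210, 240, 170, 30 → max 240
Option 3 regrets: 0, 0, 0, 0 → max 0
Option 4 regrets: 190, 160, 140, 400 → max 400
Option 5 regrets: 50, 260, 60, 220 → max 260
Option 6 regrets: 210, 300, 210, 190 → max 300
Option 7 regrets: 140, 320, 210, 250 → max 320
Smallest max regret = 0 → Option 3.

Option 3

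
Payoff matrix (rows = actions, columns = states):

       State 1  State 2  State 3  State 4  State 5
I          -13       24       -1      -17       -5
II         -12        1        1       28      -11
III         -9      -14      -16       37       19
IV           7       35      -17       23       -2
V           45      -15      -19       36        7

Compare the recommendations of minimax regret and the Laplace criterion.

Column bests: State 1=45, State 2=35, State 3=1, State 4=37, State 5=19.
I regrets: 58, 11, 2, 54, 24 → max 58
II regrets: 57, 34, 0, 9, 30 → max 57
III regrets: 54, 49, 17, 0, 0 → max 54
IV regrets: 38, 0, 18, 14, 21 → max 38
V regrets: 0, 50, 20, 1, 12 → max 50
Smallest max regret = 38 → IV.
Row averages: I=-2.4, II=1.4, III=3.4, IV=9.2, V=10.8
Highest average = 10.8 → V.

minimax regret → IV; laplace → V (disagree)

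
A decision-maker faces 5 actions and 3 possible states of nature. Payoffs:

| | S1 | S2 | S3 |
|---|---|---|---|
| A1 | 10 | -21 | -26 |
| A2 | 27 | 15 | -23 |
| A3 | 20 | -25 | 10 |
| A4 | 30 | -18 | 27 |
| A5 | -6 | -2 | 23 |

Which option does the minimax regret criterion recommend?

Column bests: S1=30, S2=15, S3=27.
A1 regrets: 20, 36, 53 → max 53
A2 regrets: 3, 0, 50 → max 50
A3 regrets: 10, 40, 17 → max 40
A4 regrets: 0, 33, 0 → max 33
A5 regrets: 36, 17, 4 → max 36
Smallest max regret = 33 → A4.

A4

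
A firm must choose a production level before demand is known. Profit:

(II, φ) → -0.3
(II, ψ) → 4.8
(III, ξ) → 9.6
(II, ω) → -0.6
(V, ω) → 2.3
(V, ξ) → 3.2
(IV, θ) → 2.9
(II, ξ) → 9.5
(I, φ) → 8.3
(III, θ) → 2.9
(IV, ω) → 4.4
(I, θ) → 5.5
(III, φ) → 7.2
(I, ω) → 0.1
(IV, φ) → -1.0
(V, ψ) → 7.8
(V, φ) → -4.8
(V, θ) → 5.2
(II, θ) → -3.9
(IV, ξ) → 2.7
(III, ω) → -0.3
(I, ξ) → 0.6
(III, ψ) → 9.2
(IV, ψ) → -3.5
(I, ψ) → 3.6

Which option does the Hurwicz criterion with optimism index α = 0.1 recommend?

I: 0.1·8.3 + 0.9·0.1 = 0.92
II: 0.1·9.5 + 0.9·(-3.9) = -2.56
III: 0.1·9.6 + 0.9·(-0.3) = 0.69
IV: 0.1·4.4 + 0.9·(-3.5) = -2.71
V: 0.1·7.8 + 0.9·(-4.8) = -3.54
Highest Hurwicz score = 0.92 → I.

I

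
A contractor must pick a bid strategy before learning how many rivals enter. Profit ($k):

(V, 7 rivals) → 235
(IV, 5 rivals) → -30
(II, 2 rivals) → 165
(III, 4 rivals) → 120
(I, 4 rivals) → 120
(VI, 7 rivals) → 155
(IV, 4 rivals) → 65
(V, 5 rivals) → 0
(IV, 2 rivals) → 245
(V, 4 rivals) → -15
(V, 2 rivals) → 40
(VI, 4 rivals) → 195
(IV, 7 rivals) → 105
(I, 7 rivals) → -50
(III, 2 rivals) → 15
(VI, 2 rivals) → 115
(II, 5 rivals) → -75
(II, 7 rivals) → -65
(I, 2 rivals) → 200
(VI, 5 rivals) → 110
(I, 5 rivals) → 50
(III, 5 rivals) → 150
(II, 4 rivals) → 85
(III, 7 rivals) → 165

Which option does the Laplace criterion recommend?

Row averages: I=80, II=27.5, III=112.5, IV=96.25, V=65, VI=143.75
Highest average = 143.75 → VI.

VI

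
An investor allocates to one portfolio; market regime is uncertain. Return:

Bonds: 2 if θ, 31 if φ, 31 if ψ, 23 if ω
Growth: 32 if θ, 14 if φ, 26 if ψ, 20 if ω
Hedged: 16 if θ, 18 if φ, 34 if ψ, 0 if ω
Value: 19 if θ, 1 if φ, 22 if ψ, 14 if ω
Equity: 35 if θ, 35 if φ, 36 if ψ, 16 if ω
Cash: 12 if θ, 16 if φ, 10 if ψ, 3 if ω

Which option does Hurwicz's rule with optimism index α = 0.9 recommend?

Equity

Bonds: 0.9·31 + 0.1·2 = 28.1
Growth: 0.9·32 + 0.1·14 = 30.2
Hedged: 0.9·34 + 0.1·0 = 30.6
Value: 0.9·22 + 0.1·1 = 19.9
Equity: 0.9·36 + 0.1·16 = 34
Cash: 0.9·16 + 0.1·3 = 14.7
Highest Hurwicz score = 34 → Equity.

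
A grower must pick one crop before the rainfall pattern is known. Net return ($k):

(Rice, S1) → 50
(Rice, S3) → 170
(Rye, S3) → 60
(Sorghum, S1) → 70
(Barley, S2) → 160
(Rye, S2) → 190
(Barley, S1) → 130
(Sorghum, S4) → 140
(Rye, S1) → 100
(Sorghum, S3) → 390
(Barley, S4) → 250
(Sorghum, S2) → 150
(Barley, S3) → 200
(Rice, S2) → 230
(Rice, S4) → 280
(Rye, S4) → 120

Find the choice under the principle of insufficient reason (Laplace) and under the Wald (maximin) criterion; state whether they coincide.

laplace → Sorghum; maximin → Barley (disagree)

Row averages: Rice=182.5, Rye=117.5, Barley=185, Sorghum=187.5
Highest average = 187.5 → Sorghum.
Row minima: Rice=50, Rye=60, Barley=130, Sorghum=70
Best worst-case = 130 → Barley.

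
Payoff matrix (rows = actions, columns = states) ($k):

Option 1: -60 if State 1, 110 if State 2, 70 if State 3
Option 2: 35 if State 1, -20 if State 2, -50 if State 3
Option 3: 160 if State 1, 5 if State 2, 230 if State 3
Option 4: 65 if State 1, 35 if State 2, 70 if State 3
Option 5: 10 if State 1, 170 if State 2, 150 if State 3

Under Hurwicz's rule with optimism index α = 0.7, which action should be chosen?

Option 3

Option 1: 0.7·110 + 0.3·(-60) = 59
Option 2: 0.7·35 + 0.3·(-50) = 9.5
Option 3: 0.7·230 + 0.3·5 = 162.5
Option 4: 0.7·70 + 0.3·35 = 59.5
Option 5: 0.7·170 + 0.3·10 = 122
Highest Hurwicz score = 162.5 → Option 3.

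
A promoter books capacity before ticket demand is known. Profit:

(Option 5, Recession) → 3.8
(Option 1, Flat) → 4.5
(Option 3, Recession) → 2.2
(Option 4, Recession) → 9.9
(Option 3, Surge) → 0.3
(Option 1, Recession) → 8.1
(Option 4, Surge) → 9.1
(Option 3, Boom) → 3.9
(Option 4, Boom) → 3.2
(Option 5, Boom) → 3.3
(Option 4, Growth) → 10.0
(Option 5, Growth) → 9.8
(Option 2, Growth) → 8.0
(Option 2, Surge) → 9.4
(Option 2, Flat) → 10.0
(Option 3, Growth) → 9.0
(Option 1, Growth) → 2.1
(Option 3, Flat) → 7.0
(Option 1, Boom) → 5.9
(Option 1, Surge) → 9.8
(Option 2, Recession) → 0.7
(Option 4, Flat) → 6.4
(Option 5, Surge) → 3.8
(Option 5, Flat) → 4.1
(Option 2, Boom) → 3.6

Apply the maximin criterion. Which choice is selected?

Option 5

Row minima: Option 1=2.1, Option 2=0.7, Option 3=0.3, Option 4=3.2, Option 5=3.3
Best worst-case = 3.3 → Option 5.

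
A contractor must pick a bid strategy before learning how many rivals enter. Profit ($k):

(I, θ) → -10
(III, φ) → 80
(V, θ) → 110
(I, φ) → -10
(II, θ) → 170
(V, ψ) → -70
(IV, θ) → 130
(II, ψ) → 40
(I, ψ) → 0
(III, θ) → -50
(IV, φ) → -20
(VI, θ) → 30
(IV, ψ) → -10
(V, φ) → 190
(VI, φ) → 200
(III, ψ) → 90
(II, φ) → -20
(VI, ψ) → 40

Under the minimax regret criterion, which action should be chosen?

VI

Column bests: θ=170, φ=200, ψ=90.
I regrets: 180, 210, 90 → max 210
II regrets: 0, 220, 50 → max 220
III regrets: 220, 120, 0 → max 220
IV regrets: 40, 220, 100 → max 220
V regrets: 60, 10, 160 → max 160
VI regrets: 140, 0, 50 → max 140
Smallest max regret = 140 → VI.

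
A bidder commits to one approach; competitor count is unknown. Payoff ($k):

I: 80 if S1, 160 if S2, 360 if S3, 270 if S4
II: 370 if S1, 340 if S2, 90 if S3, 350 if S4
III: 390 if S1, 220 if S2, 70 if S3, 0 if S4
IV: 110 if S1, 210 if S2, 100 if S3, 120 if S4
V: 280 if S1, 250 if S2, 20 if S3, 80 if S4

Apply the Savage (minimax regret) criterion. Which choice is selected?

II

Column bests: S1=390, S2=340, S3=360, S4=350.
I regrets: 310, 180, 0, 80 → max 310
II regrets: 20, 0, 270, 0 → max 270
III regrets: 0, 120, 290, 350 → max 350
IV regrets: 280, 130, 260, 230 → max 280
V regrets: 110, 90, 340, 270 → max 340
Smallest max regret = 270 → II.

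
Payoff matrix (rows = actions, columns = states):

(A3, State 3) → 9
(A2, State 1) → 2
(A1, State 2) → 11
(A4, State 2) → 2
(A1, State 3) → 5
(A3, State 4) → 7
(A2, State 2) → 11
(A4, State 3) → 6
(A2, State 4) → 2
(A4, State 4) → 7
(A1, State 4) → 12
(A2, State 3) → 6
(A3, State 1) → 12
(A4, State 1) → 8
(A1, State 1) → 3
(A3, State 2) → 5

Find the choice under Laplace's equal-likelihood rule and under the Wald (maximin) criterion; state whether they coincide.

laplace → A3; maximin → A3 (agree)

Row averages: A1=7.75, A2=5.25, A3=8.25, A4=5.75
Highest average = 8.25 → A3.
Row minima: A1=3, A2=2, A3=5, A4=2
Best worst-case = 5 → A3.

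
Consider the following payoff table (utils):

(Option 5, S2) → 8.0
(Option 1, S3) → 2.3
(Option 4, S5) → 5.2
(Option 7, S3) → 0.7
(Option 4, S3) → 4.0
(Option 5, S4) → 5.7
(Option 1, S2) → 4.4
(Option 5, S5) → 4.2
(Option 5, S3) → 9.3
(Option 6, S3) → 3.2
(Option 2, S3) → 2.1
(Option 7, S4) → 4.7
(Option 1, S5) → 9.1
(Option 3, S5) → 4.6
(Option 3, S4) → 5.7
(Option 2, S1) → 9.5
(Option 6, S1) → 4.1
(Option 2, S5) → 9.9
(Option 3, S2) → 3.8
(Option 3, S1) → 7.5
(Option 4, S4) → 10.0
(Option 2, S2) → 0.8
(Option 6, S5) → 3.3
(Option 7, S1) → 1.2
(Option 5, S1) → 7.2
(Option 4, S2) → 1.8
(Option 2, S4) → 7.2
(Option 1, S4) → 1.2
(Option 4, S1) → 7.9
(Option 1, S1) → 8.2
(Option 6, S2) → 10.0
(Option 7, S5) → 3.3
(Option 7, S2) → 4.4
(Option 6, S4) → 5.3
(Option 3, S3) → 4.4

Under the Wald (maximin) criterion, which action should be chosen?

Option 5

Row minima: Option 1=1.2, Option 2=0.8, Option 3=3.8, Option 4=1.8, Option 5=4.2, Option 6=3.2, Option 7=0.7
Best worst-case = 4.2 → Option 5.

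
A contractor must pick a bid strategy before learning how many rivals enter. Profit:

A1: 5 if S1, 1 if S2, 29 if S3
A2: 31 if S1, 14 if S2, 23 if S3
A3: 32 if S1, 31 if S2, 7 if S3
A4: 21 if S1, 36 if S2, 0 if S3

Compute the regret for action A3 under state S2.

5

Best payoff under S2 is 36.
Regret = 36 − 31 = 5.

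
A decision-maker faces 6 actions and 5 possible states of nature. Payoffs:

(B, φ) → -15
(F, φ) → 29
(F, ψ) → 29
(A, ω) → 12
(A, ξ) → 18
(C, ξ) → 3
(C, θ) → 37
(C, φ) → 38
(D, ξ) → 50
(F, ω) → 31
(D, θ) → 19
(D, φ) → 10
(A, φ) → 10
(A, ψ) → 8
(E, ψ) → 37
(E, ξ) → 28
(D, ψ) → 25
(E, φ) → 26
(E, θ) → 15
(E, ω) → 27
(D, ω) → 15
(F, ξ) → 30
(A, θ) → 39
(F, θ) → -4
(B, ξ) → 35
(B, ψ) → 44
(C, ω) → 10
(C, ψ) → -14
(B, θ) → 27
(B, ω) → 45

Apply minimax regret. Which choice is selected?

Column bests: θ=39, φ=38, ψ=44, ω=45, ξ=50.
A regrets: 0, 28, 36, 33, 32 → max 36
B regrets: 12, 53, 0, 0, 15 → max 53
C regrets: 2, 0, 58, 35, 47 → max 58
D regrets: 20, 28, 19, 30, 0 → max 30
E regrets: 24, 12, 7, 18, 22 → max 24
F regrets: 43, 9, 15, 14, 20 → max 43
Smallest max regret = 24 → E.

E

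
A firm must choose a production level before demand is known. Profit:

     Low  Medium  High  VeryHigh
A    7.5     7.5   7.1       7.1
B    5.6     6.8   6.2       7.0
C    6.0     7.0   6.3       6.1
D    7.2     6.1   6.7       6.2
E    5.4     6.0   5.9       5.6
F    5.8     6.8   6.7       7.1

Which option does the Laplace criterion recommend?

A

Row averages: A=7.3, B=6.4, C=6.35, D=6.55, E=5.725, F=6.6
Highest average = 7.3 → A.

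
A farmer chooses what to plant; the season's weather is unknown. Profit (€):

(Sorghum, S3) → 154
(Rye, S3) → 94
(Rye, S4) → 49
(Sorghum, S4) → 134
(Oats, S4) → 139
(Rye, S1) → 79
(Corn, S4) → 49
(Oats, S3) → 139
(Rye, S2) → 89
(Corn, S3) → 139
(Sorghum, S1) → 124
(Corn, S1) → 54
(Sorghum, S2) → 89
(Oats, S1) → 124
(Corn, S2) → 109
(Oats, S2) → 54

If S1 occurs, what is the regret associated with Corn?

Best payoff under S1 is 124.
Regret = 124 − 54 = 70.

70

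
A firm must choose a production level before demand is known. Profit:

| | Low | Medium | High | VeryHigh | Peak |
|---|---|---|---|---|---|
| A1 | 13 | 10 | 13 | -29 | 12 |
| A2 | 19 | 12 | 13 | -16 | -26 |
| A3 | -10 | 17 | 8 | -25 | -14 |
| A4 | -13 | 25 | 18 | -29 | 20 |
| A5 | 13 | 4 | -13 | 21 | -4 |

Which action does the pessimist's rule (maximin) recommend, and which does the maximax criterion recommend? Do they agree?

Row minima: A1=-29, A2=-26, A3=-25, A4=-29, A5=-13
Best worst-case = -13 → A5.
Row maxima: A1=13, A2=19, A3=17, A4=25, A5=21
Best best-case = 25 → A4.

maximin → A5; maximax → A4 (disagree)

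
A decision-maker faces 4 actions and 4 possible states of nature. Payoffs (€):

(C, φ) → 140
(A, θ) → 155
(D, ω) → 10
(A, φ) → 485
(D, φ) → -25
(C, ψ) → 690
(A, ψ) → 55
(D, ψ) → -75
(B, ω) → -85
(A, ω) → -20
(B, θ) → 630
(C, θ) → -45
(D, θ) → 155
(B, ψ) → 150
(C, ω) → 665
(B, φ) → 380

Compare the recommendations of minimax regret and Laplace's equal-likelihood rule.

Column bests: θ=630, φ=485, ψ=690, ω=665.
A regrets: 475, 0, 635, 685 → max 685
B regrets: 0, 105, 540, 750 → max 750
C regrets: 675, 345, 0, 0 → max 675
D regrets: 475, 510, 765, 655 → max 765
Smallest max regret = 675 → C.
Row averages: A=168.75, B=268.75, C=362.5, D=16.25
Highest average = 362.5 → C.

minimax regret → C; laplace → C (agree)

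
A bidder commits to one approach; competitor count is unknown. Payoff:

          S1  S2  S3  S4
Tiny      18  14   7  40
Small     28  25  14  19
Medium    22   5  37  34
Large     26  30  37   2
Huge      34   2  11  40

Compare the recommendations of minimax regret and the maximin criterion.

minimax regret → Small; maximin → Small (agree)

Column bests: S1=34, S2=30, S3=37, S4=40.
Tiny regrets: 16, 16, 30, 0 → max 30
Small regrets: 6, 5, 23, 21 → max 23
Medium regrets: 12, 25, 0, 6 → max 25
Large regrets: 8, 0, 0, 38 → max 38
Huge regrets: 0, 28, 26, 0 → max 28
Smallest max regret = 23 → Small.
Row minima: Tiny=7, Small=14, Medium=5, Large=2, Huge=2
Best worst-case = 14 → Small.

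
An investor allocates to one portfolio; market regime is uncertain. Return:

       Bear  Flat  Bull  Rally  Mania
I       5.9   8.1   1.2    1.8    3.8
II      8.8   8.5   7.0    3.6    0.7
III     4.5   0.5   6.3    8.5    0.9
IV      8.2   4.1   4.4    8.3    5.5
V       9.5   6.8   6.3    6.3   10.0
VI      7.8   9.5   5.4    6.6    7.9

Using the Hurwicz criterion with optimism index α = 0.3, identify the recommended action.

I: 0.3·8.1 + 0.7·1.2 = 3.27
II: 0.3·8.8 + 0.7·0.7 = 3.13
III: 0.3·8.5 + 0.7·0.5 = 2.9
IV: 0.3·8.3 + 0.7·4.1 = 5.36
V: 0.3·10.0 + 0.7·6.3 = 7.41
VI: 0.3·9.5 + 0.7·5.4 = 6.63
Highest Hurwicz score = 7.41 → V.

V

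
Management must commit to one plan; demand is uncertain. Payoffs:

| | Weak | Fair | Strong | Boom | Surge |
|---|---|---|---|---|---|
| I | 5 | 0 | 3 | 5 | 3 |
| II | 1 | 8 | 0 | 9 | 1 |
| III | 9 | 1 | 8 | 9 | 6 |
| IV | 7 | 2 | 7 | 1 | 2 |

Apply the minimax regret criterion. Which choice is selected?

III

Column bests: Weak=9, Fair=8, Strong=8, Boom=9, Surge=6.
I regrets: 4, 8, 5, 4, 3 → max 8
II regrets: 8, 0, 8, 0, 5 → max 8
III regrets: 0, 7, 0, 0, 0 → max 7
IV regrets: 2, 6, 1, 8, 4 → max 8
Smallest max regret = 7 → III.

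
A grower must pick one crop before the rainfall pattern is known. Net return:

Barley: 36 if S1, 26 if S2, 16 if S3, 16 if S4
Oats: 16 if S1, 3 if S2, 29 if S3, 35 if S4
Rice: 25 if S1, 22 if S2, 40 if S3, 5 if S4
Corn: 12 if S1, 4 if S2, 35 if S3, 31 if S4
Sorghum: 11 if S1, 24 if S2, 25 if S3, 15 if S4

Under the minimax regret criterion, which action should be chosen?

Column bests: S1=36, S2=26, S3=40, S4=35.
Barley regrets: 0, 0, 24, 19 → max 24
Oats regrets: 20, 23, 11, 0 → max 23
Rice regrets: 11, 4, 0, 30 → max 30
Corn regrets: 24, 22, 5, 4 → max 24
Sorghum regrets: 25, 2, 15, 20 → max 25
Smallest max regret = 23 → Oats.

Oats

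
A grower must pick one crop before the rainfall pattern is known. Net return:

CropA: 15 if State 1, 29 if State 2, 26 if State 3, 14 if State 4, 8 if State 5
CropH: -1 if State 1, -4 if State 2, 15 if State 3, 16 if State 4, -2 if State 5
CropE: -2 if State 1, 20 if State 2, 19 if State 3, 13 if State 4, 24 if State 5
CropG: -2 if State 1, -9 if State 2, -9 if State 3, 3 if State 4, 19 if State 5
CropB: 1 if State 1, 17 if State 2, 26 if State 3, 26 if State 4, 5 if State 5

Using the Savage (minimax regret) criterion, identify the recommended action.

CropA

Column bests: State 1=15, State 2=29, State 3=26, State 4=26, State 5=24.
CropA regrets: 0, 0, 0, 12, 16 → max 16
CropH regrets: 16, 33, 11, 10, 26 → max 33
CropE regrets: 17, 9, 7, 13, 0 → max 17
CropG regrets: 17, 38, 35, 23, 5 → max 38
CropB regrets: 14, 12, 0, 0, 19 → max 19
Smallest max regret = 16 → CropA.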